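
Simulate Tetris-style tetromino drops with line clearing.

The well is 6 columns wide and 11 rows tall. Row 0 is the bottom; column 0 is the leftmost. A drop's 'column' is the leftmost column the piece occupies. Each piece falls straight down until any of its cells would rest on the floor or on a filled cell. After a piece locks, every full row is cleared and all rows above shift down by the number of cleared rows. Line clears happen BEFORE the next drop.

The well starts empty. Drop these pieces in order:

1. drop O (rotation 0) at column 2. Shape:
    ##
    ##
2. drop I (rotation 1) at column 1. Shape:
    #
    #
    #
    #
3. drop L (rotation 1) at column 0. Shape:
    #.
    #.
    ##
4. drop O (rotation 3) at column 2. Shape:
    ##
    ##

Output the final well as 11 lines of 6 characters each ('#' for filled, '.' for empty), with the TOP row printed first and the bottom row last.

Answer: ......
......
......
......
#.....
#.....
##....
.###..
.###..
.###..
.###..

Derivation:
Drop 1: O rot0 at col 2 lands with bottom-row=0; cleared 0 line(s) (total 0); column heights now [0 0 2 2 0 0], max=2
Drop 2: I rot1 at col 1 lands with bottom-row=0; cleared 0 line(s) (total 0); column heights now [0 4 2 2 0 0], max=4
Drop 3: L rot1 at col 0 lands with bottom-row=4; cleared 0 line(s) (total 0); column heights now [7 5 2 2 0 0], max=7
Drop 4: O rot3 at col 2 lands with bottom-row=2; cleared 0 line(s) (total 0); column heights now [7 5 4 4 0 0], max=7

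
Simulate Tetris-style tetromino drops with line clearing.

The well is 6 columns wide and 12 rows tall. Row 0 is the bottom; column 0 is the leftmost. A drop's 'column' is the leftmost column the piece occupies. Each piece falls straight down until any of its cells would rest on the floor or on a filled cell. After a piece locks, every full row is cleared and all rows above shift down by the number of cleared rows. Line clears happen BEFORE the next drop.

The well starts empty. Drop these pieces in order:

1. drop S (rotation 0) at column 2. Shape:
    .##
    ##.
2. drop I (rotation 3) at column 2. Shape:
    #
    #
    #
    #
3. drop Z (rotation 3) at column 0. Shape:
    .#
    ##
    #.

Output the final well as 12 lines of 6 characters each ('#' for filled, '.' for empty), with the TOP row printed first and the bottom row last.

Answer: ......
......
......
......
......
......
......
..#...
..#...
.##...
#####.
#.##..

Derivation:
Drop 1: S rot0 at col 2 lands with bottom-row=0; cleared 0 line(s) (total 0); column heights now [0 0 1 2 2 0], max=2
Drop 2: I rot3 at col 2 lands with bottom-row=1; cleared 0 line(s) (total 0); column heights now [0 0 5 2 2 0], max=5
Drop 3: Z rot3 at col 0 lands with bottom-row=0; cleared 0 line(s) (total 0); column heights now [2 3 5 2 2 0], max=5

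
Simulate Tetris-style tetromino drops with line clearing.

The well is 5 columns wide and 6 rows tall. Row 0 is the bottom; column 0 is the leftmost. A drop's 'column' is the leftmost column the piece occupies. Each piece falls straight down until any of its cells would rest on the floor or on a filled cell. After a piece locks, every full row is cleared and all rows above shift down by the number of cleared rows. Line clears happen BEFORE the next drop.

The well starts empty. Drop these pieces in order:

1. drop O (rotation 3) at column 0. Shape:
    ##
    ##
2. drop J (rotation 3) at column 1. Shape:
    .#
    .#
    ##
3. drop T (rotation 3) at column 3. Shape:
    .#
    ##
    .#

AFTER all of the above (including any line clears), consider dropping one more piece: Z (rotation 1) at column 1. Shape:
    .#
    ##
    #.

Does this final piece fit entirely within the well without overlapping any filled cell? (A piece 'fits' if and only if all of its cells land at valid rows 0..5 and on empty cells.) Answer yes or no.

Drop 1: O rot3 at col 0 lands with bottom-row=0; cleared 0 line(s) (total 0); column heights now [2 2 0 0 0], max=2
Drop 2: J rot3 at col 1 lands with bottom-row=2; cleared 0 line(s) (total 0); column heights now [2 3 5 0 0], max=5
Drop 3: T rot3 at col 3 lands with bottom-row=0; cleared 0 line(s) (total 0); column heights now [2 3 5 2 3], max=5
Test piece Z rot1 at col 1 (width 2): heights before test = [2 3 5 2 3]; fits = False

Answer: no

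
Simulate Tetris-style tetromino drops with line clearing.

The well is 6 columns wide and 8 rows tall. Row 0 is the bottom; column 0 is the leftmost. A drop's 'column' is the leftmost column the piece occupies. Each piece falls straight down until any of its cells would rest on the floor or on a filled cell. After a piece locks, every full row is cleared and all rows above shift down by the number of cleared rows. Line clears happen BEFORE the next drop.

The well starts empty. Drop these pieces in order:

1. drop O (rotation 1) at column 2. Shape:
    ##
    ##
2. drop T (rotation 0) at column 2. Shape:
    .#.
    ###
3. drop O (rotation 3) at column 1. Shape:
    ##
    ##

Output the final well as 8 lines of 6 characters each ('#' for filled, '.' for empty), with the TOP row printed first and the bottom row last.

Answer: ......
......
......
.##...
.###..
..###.
..##..
..##..

Derivation:
Drop 1: O rot1 at col 2 lands with bottom-row=0; cleared 0 line(s) (total 0); column heights now [0 0 2 2 0 0], max=2
Drop 2: T rot0 at col 2 lands with bottom-row=2; cleared 0 line(s) (total 0); column heights now [0 0 3 4 3 0], max=4
Drop 3: O rot3 at col 1 lands with bottom-row=3; cleared 0 line(s) (total 0); column heights now [0 5 5 4 3 0], max=5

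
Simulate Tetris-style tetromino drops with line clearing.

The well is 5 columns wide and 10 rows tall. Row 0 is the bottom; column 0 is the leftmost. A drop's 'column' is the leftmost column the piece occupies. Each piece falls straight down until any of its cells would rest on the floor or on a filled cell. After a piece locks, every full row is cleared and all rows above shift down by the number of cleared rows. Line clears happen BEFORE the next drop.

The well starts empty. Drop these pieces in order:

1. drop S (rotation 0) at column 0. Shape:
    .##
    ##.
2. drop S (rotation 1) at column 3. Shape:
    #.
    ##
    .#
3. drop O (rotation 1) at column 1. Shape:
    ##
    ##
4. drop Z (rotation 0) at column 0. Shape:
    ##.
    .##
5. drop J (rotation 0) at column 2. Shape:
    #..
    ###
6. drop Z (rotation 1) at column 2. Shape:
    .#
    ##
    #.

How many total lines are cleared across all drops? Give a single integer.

Answer: 1

Derivation:
Drop 1: S rot0 at col 0 lands with bottom-row=0; cleared 0 line(s) (total 0); column heights now [1 2 2 0 0], max=2
Drop 2: S rot1 at col 3 lands with bottom-row=0; cleared 0 line(s) (total 0); column heights now [1 2 2 3 2], max=3
Drop 3: O rot1 at col 1 lands with bottom-row=2; cleared 0 line(s) (total 0); column heights now [1 4 4 3 2], max=4
Drop 4: Z rot0 at col 0 lands with bottom-row=4; cleared 0 line(s) (total 0); column heights now [6 6 5 3 2], max=6
Drop 5: J rot0 at col 2 lands with bottom-row=5; cleared 1 line(s) (total 1); column heights now [1 5 6 3 2], max=6
Drop 6: Z rot1 at col 2 lands with bottom-row=6; cleared 0 line(s) (total 1); column heights now [1 5 8 9 2], max=9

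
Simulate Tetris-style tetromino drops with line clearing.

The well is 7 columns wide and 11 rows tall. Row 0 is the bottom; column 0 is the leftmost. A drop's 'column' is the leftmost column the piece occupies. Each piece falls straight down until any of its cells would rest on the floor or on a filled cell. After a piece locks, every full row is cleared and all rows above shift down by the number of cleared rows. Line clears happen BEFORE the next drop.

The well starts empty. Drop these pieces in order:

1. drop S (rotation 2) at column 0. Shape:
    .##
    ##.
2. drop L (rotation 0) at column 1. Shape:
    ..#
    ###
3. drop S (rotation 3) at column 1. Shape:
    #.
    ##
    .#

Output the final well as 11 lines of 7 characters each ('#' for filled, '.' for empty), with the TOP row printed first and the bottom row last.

Drop 1: S rot2 at col 0 lands with bottom-row=0; cleared 0 line(s) (total 0); column heights now [1 2 2 0 0 0 0], max=2
Drop 2: L rot0 at col 1 lands with bottom-row=2; cleared 0 line(s) (total 0); column heights now [1 3 3 4 0 0 0], max=4
Drop 3: S rot3 at col 1 lands with bottom-row=3; cleared 0 line(s) (total 0); column heights now [1 6 5 4 0 0 0], max=6

Answer: .......
.......
.......
.......
.......
.#.....
.##....
..##...
.###...
.##....
##.....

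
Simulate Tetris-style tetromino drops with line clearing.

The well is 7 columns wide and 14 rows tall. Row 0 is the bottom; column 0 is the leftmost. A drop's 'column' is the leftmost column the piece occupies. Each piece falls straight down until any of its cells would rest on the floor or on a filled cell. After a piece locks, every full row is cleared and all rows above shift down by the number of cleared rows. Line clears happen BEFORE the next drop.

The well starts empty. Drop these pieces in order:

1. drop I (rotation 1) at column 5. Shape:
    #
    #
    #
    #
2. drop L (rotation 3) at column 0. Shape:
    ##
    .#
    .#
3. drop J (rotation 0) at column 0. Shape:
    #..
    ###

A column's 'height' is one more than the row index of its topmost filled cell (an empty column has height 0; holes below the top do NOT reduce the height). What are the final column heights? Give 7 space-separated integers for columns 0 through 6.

Drop 1: I rot1 at col 5 lands with bottom-row=0; cleared 0 line(s) (total 0); column heights now [0 0 0 0 0 4 0], max=4
Drop 2: L rot3 at col 0 lands with bottom-row=0; cleared 0 line(s) (total 0); column heights now [3 3 0 0 0 4 0], max=4
Drop 3: J rot0 at col 0 lands with bottom-row=3; cleared 0 line(s) (total 0); column heights now [5 4 4 0 0 4 0], max=5

Answer: 5 4 4 0 0 4 0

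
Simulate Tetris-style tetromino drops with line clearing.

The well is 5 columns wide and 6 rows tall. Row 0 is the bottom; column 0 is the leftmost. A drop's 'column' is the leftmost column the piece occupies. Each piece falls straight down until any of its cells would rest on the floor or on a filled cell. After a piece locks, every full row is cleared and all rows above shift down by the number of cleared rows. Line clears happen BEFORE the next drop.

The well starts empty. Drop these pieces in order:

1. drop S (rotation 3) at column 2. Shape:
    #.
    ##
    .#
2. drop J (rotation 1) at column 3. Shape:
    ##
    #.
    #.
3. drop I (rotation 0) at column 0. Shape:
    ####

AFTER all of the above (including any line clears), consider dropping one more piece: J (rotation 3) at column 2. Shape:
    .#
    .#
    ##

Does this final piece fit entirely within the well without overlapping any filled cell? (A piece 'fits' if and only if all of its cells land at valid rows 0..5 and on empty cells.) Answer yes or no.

Drop 1: S rot3 at col 2 lands with bottom-row=0; cleared 0 line(s) (total 0); column heights now [0 0 3 2 0], max=3
Drop 2: J rot1 at col 3 lands with bottom-row=2; cleared 0 line(s) (total 0); column heights now [0 0 3 5 5], max=5
Drop 3: I rot0 at col 0 lands with bottom-row=5; cleared 0 line(s) (total 0); column heights now [6 6 6 6 5], max=6
Test piece J rot3 at col 2 (width 2): heights before test = [6 6 6 6 5]; fits = False

Answer: no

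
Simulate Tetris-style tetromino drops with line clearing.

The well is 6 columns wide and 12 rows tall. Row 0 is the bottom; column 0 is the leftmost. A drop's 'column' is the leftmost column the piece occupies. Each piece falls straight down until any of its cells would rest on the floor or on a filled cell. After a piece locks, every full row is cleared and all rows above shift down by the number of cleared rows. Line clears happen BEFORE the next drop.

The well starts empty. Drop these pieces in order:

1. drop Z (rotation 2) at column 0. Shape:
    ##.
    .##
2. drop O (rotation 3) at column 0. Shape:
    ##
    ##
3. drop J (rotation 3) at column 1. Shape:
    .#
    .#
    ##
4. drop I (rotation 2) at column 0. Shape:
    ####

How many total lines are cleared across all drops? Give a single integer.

Drop 1: Z rot2 at col 0 lands with bottom-row=0; cleared 0 line(s) (total 0); column heights now [2 2 1 0 0 0], max=2
Drop 2: O rot3 at col 0 lands with bottom-row=2; cleared 0 line(s) (total 0); column heights now [4 4 1 0 0 0], max=4
Drop 3: J rot3 at col 1 lands with bottom-row=4; cleared 0 line(s) (total 0); column heights now [4 5 7 0 0 0], max=7
Drop 4: I rot2 at col 0 lands with bottom-row=7; cleared 0 line(s) (total 0); column heights now [8 8 8 8 0 0], max=8

Answer: 0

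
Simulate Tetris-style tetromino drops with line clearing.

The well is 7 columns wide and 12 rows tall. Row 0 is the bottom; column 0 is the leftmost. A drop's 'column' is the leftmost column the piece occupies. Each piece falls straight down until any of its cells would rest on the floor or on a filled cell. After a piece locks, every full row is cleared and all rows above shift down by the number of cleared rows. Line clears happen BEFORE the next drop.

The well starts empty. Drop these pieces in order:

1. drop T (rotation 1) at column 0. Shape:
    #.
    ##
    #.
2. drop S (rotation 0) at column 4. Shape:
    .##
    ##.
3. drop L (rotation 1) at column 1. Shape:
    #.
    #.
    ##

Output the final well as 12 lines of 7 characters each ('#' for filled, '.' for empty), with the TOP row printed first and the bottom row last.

Answer: .......
.......
.......
.......
.......
.......
.......
.#.....
.#.....
###....
##...##
#...##.

Derivation:
Drop 1: T rot1 at col 0 lands with bottom-row=0; cleared 0 line(s) (total 0); column heights now [3 2 0 0 0 0 0], max=3
Drop 2: S rot0 at col 4 lands with bottom-row=0; cleared 0 line(s) (total 0); column heights now [3 2 0 0 1 2 2], max=3
Drop 3: L rot1 at col 1 lands with bottom-row=2; cleared 0 line(s) (total 0); column heights now [3 5 3 0 1 2 2], max=5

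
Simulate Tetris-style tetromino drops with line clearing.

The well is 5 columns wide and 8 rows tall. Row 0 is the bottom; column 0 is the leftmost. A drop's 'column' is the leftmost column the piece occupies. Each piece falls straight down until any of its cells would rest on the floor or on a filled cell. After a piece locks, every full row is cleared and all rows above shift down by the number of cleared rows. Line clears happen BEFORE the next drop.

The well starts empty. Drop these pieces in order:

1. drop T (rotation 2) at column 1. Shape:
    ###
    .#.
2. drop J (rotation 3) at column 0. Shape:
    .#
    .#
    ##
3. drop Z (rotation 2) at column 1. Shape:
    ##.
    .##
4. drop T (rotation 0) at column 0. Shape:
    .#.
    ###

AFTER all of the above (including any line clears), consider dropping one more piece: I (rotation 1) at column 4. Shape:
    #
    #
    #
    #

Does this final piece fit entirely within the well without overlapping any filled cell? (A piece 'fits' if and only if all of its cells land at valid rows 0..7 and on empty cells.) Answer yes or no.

Answer: yes

Derivation:
Drop 1: T rot2 at col 1 lands with bottom-row=0; cleared 0 line(s) (total 0); column heights now [0 2 2 2 0], max=2
Drop 2: J rot3 at col 0 lands with bottom-row=2; cleared 0 line(s) (total 0); column heights now [3 5 2 2 0], max=5
Drop 3: Z rot2 at col 1 lands with bottom-row=4; cleared 0 line(s) (total 0); column heights now [3 6 6 5 0], max=6
Drop 4: T rot0 at col 0 lands with bottom-row=6; cleared 0 line(s) (total 0); column heights now [7 8 7 5 0], max=8
Test piece I rot1 at col 4 (width 1): heights before test = [7 8 7 5 0]; fits = True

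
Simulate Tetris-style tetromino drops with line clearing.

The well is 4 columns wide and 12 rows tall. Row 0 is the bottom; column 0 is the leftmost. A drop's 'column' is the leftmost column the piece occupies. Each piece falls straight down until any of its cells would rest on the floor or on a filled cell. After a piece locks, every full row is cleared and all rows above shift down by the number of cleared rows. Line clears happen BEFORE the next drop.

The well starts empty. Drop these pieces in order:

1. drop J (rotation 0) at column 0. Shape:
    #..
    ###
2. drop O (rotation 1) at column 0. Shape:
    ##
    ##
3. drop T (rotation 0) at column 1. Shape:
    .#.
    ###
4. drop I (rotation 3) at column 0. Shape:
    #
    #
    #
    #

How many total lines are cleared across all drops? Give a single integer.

Answer: 1

Derivation:
Drop 1: J rot0 at col 0 lands with bottom-row=0; cleared 0 line(s) (total 0); column heights now [2 1 1 0], max=2
Drop 2: O rot1 at col 0 lands with bottom-row=2; cleared 0 line(s) (total 0); column heights now [4 4 1 0], max=4
Drop 3: T rot0 at col 1 lands with bottom-row=4; cleared 0 line(s) (total 0); column heights now [4 5 6 5], max=6
Drop 4: I rot3 at col 0 lands with bottom-row=4; cleared 1 line(s) (total 1); column heights now [7 4 5 0], max=7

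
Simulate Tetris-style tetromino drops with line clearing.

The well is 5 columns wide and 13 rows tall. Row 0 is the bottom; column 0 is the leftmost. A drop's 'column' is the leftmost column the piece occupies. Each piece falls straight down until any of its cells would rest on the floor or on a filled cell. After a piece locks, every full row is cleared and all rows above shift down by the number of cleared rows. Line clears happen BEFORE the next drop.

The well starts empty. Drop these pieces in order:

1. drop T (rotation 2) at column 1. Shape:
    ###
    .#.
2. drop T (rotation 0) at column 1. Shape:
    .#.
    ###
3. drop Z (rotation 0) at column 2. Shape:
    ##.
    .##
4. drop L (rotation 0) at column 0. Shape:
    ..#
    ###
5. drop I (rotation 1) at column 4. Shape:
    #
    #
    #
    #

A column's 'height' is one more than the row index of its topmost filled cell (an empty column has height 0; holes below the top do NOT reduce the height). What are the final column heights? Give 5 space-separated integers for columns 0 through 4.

Drop 1: T rot2 at col 1 lands with bottom-row=0; cleared 0 line(s) (total 0); column heights now [0 2 2 2 0], max=2
Drop 2: T rot0 at col 1 lands with bottom-row=2; cleared 0 line(s) (total 0); column heights now [0 3 4 3 0], max=4
Drop 3: Z rot0 at col 2 lands with bottom-row=3; cleared 0 line(s) (total 0); column heights now [0 3 5 5 4], max=5
Drop 4: L rot0 at col 0 lands with bottom-row=5; cleared 0 line(s) (total 0); column heights now [6 6 7 5 4], max=7
Drop 5: I rot1 at col 4 lands with bottom-row=4; cleared 0 line(s) (total 0); column heights now [6 6 7 5 8], max=8

Answer: 6 6 7 5 8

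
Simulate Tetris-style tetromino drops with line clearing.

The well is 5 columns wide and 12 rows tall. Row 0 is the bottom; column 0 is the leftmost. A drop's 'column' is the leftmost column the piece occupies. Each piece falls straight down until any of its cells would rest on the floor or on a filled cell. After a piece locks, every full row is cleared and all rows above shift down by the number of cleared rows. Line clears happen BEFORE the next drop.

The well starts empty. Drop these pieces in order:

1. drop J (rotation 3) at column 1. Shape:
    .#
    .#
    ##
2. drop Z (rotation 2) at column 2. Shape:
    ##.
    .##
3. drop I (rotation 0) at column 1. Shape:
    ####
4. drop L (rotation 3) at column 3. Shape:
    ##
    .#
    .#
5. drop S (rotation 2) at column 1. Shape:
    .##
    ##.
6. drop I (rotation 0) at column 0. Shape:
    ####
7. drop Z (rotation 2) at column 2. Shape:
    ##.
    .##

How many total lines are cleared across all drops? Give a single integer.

Drop 1: J rot3 at col 1 lands with bottom-row=0; cleared 0 line(s) (total 0); column heights now [0 1 3 0 0], max=3
Drop 2: Z rot2 at col 2 lands with bottom-row=2; cleared 0 line(s) (total 0); column heights now [0 1 4 4 3], max=4
Drop 3: I rot0 at col 1 lands with bottom-row=4; cleared 0 line(s) (total 0); column heights now [0 5 5 5 5], max=5
Drop 4: L rot3 at col 3 lands with bottom-row=5; cleared 0 line(s) (total 0); column heights now [0 5 5 8 8], max=8
Drop 5: S rot2 at col 1 lands with bottom-row=7; cleared 0 line(s) (total 0); column heights now [0 8 9 9 8], max=9
Drop 6: I rot0 at col 0 lands with bottom-row=9; cleared 0 line(s) (total 0); column heights now [10 10 10 10 8], max=10
Drop 7: Z rot2 at col 2 lands with bottom-row=10; cleared 0 line(s) (total 0); column heights now [10 10 12 12 11], max=12

Answer: 0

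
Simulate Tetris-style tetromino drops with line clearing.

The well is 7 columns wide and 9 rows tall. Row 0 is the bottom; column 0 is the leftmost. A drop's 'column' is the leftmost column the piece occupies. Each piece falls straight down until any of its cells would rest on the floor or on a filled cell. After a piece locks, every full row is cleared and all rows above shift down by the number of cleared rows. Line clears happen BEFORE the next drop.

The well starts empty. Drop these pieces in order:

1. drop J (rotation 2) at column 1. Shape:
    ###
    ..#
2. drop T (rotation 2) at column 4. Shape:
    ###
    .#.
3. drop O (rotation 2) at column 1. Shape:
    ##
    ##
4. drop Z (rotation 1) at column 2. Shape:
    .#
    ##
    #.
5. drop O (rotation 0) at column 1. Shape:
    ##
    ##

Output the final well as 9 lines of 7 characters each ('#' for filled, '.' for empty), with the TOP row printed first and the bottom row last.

Answer: .......
.##....
.###...
..##...
..#....
.##....
.##....
.######
...#.#.

Derivation:
Drop 1: J rot2 at col 1 lands with bottom-row=0; cleared 0 line(s) (total 0); column heights now [0 2 2 2 0 0 0], max=2
Drop 2: T rot2 at col 4 lands with bottom-row=0; cleared 0 line(s) (total 0); column heights now [0 2 2 2 2 2 2], max=2
Drop 3: O rot2 at col 1 lands with bottom-row=2; cleared 0 line(s) (total 0); column heights now [0 4 4 2 2 2 2], max=4
Drop 4: Z rot1 at col 2 lands with bottom-row=4; cleared 0 line(s) (total 0); column heights now [0 4 6 7 2 2 2], max=7
Drop 5: O rot0 at col 1 lands with bottom-row=6; cleared 0 line(s) (total 0); column heights now [0 8 8 7 2 2 2], max=8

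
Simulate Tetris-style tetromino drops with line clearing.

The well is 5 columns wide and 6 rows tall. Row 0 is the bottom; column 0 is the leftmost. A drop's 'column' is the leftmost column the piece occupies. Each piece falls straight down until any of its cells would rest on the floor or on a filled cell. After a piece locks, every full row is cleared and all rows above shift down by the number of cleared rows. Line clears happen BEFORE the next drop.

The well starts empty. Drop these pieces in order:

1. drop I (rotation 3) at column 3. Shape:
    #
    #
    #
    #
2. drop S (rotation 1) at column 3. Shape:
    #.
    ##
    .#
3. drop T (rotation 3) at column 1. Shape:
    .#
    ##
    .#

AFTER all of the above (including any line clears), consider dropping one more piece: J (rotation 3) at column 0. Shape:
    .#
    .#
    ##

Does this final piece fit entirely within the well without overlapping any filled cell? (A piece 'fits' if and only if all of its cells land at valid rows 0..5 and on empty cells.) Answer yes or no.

Answer: yes

Derivation:
Drop 1: I rot3 at col 3 lands with bottom-row=0; cleared 0 line(s) (total 0); column heights now [0 0 0 4 0], max=4
Drop 2: S rot1 at col 3 lands with bottom-row=3; cleared 0 line(s) (total 0); column heights now [0 0 0 6 5], max=6
Drop 3: T rot3 at col 1 lands with bottom-row=0; cleared 0 line(s) (total 0); column heights now [0 2 3 6 5], max=6
Test piece J rot3 at col 0 (width 2): heights before test = [0 2 3 6 5]; fits = True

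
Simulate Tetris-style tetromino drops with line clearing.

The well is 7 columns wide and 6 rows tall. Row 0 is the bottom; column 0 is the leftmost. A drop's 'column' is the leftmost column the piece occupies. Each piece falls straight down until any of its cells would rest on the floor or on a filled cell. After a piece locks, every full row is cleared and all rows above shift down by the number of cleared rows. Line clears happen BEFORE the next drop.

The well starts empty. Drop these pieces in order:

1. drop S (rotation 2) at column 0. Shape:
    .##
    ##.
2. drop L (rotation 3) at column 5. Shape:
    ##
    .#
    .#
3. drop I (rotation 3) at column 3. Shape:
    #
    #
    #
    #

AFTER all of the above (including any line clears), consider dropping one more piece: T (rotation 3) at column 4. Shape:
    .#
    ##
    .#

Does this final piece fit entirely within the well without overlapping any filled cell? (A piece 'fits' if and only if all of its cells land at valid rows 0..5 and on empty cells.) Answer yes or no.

Answer: yes

Derivation:
Drop 1: S rot2 at col 0 lands with bottom-row=0; cleared 0 line(s) (total 0); column heights now [1 2 2 0 0 0 0], max=2
Drop 2: L rot3 at col 5 lands with bottom-row=0; cleared 0 line(s) (total 0); column heights now [1 2 2 0 0 3 3], max=3
Drop 3: I rot3 at col 3 lands with bottom-row=0; cleared 0 line(s) (total 0); column heights now [1 2 2 4 0 3 3], max=4
Test piece T rot3 at col 4 (width 2): heights before test = [1 2 2 4 0 3 3]; fits = True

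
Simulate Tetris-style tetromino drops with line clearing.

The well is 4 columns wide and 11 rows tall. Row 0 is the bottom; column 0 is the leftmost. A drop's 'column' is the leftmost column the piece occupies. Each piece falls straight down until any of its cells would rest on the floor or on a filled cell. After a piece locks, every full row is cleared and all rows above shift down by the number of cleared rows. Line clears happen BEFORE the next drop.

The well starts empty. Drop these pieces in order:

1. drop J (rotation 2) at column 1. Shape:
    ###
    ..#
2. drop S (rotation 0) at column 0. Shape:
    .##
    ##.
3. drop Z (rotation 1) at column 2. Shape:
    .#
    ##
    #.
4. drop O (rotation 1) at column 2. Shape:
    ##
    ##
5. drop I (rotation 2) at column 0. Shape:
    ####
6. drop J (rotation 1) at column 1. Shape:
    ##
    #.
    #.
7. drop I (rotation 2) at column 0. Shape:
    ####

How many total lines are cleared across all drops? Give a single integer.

Drop 1: J rot2 at col 1 lands with bottom-row=0; cleared 0 line(s) (total 0); column heights now [0 2 2 2], max=2
Drop 2: S rot0 at col 0 lands with bottom-row=2; cleared 0 line(s) (total 0); column heights now [3 4 4 2], max=4
Drop 3: Z rot1 at col 2 lands with bottom-row=4; cleared 0 line(s) (total 0); column heights now [3 4 6 7], max=7
Drop 4: O rot1 at col 2 lands with bottom-row=7; cleared 0 line(s) (total 0); column heights now [3 4 9 9], max=9
Drop 5: I rot2 at col 0 lands with bottom-row=9; cleared 1 line(s) (total 1); column heights now [3 4 9 9], max=9
Drop 6: J rot1 at col 1 lands with bottom-row=7; cleared 0 line(s) (total 1); column heights now [3 10 10 9], max=10
Drop 7: I rot2 at col 0 lands with bottom-row=10; cleared 1 line(s) (total 2); column heights now [3 10 10 9], max=10

Answer: 2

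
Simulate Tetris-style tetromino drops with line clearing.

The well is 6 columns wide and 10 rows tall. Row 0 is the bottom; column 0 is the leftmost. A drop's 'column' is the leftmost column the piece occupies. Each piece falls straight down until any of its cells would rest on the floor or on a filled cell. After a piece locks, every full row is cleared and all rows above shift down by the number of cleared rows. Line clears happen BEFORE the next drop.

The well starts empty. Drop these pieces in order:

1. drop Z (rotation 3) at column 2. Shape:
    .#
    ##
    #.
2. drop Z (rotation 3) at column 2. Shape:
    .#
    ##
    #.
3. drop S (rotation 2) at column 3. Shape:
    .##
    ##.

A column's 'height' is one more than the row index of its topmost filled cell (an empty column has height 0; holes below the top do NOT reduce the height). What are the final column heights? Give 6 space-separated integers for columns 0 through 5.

Answer: 0 0 4 6 7 7

Derivation:
Drop 1: Z rot3 at col 2 lands with bottom-row=0; cleared 0 line(s) (total 0); column heights now [0 0 2 3 0 0], max=3
Drop 2: Z rot3 at col 2 lands with bottom-row=2; cleared 0 line(s) (total 0); column heights now [0 0 4 5 0 0], max=5
Drop 3: S rot2 at col 3 lands with bottom-row=5; cleared 0 line(s) (total 0); column heights now [0 0 4 6 7 7], max=7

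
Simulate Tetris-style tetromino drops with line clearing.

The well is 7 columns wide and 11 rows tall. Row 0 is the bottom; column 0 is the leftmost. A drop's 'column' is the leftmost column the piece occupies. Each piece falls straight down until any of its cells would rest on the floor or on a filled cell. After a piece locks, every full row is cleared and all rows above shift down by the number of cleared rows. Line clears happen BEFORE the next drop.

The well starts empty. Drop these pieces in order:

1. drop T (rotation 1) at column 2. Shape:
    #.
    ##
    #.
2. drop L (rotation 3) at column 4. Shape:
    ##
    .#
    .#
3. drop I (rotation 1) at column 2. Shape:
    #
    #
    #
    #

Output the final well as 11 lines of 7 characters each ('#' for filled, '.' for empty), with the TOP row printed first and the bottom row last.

Answer: .......
.......
.......
.......
..#....
..#....
..#....
..#....
..#.##.
..##.#.
..#..#.

Derivation:
Drop 1: T rot1 at col 2 lands with bottom-row=0; cleared 0 line(s) (total 0); column heights now [0 0 3 2 0 0 0], max=3
Drop 2: L rot3 at col 4 lands with bottom-row=0; cleared 0 line(s) (total 0); column heights now [0 0 3 2 3 3 0], max=3
Drop 3: I rot1 at col 2 lands with bottom-row=3; cleared 0 line(s) (total 0); column heights now [0 0 7 2 3 3 0], max=7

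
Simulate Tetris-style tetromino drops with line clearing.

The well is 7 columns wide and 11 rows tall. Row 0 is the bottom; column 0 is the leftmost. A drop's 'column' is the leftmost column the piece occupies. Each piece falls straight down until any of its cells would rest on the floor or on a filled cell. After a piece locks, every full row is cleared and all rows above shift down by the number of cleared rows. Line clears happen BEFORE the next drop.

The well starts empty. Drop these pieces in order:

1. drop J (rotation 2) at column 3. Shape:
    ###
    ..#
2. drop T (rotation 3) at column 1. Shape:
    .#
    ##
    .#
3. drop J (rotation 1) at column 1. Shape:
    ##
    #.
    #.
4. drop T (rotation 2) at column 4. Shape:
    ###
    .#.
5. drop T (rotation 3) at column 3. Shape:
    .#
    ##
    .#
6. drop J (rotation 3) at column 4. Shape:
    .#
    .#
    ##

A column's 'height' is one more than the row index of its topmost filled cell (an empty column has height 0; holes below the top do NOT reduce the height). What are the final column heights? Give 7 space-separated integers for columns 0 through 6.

Answer: 0 5 5 6 8 10 4

Derivation:
Drop 1: J rot2 at col 3 lands with bottom-row=0; cleared 0 line(s) (total 0); column heights now [0 0 0 2 2 2 0], max=2
Drop 2: T rot3 at col 1 lands with bottom-row=0; cleared 0 line(s) (total 0); column heights now [0 2 3 2 2 2 0], max=3
Drop 3: J rot1 at col 1 lands with bottom-row=2; cleared 0 line(s) (total 0); column heights now [0 5 5 2 2 2 0], max=5
Drop 4: T rot2 at col 4 lands with bottom-row=2; cleared 0 line(s) (total 0); column heights now [0 5 5 2 4 4 4], max=5
Drop 5: T rot3 at col 3 lands with bottom-row=4; cleared 0 line(s) (total 0); column heights now [0 5 5 6 7 4 4], max=7
Drop 6: J rot3 at col 4 lands with bottom-row=7; cleared 0 line(s) (total 0); column heights now [0 5 5 6 8 10 4], max=10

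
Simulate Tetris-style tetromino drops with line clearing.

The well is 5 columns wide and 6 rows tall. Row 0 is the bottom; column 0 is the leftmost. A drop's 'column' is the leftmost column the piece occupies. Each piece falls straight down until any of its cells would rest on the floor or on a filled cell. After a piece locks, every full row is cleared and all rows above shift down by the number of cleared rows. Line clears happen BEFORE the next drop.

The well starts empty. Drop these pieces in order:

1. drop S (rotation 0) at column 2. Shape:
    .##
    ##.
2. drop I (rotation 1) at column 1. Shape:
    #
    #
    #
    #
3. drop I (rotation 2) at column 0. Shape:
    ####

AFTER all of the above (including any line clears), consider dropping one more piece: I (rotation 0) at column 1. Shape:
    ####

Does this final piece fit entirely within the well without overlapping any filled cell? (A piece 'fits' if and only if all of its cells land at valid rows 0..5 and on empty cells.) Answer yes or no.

Drop 1: S rot0 at col 2 lands with bottom-row=0; cleared 0 line(s) (total 0); column heights now [0 0 1 2 2], max=2
Drop 2: I rot1 at col 1 lands with bottom-row=0; cleared 0 line(s) (total 0); column heights now [0 4 1 2 2], max=4
Drop 3: I rot2 at col 0 lands with bottom-row=4; cleared 0 line(s) (total 0); column heights now [5 5 5 5 2], max=5
Test piece I rot0 at col 1 (width 4): heights before test = [5 5 5 5 2]; fits = True

Answer: yes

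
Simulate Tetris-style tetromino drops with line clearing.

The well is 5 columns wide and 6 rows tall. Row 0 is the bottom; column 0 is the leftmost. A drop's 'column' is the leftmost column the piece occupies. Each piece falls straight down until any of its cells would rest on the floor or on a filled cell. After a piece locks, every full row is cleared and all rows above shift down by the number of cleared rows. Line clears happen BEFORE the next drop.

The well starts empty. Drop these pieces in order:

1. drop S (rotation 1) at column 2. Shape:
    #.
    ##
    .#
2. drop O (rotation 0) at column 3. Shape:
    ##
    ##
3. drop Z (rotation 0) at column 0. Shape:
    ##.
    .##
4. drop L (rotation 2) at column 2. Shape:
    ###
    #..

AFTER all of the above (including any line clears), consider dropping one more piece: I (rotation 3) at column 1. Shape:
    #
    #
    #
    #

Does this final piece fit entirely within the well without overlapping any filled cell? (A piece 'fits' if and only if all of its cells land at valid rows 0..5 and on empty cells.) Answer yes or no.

Drop 1: S rot1 at col 2 lands with bottom-row=0; cleared 0 line(s) (total 0); column heights now [0 0 3 2 0], max=3
Drop 2: O rot0 at col 3 lands with bottom-row=2; cleared 0 line(s) (total 0); column heights now [0 0 3 4 4], max=4
Drop 3: Z rot0 at col 0 lands with bottom-row=3; cleared 0 line(s) (total 0); column heights now [5 5 4 4 4], max=5
Drop 4: L rot2 at col 2 lands with bottom-row=4; cleared 0 line(s) (total 0); column heights now [5 5 6 6 6], max=6
Test piece I rot3 at col 1 (width 1): heights before test = [5 5 6 6 6]; fits = False

Answer: no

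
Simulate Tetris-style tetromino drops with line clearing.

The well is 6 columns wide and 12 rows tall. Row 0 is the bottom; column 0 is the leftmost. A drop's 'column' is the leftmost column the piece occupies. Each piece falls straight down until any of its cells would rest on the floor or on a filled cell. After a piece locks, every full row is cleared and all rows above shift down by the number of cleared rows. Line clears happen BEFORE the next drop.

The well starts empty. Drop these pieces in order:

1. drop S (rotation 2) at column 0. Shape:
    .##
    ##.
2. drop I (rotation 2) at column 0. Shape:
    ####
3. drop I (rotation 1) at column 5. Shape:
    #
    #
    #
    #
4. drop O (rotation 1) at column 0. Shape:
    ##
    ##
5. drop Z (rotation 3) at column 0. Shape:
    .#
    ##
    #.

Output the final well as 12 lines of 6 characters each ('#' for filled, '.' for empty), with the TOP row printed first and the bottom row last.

Drop 1: S rot2 at col 0 lands with bottom-row=0; cleared 0 line(s) (total 0); column heights now [1 2 2 0 0 0], max=2
Drop 2: I rot2 at col 0 lands with bottom-row=2; cleared 0 line(s) (total 0); column heights now [3 3 3 3 0 0], max=3
Drop 3: I rot1 at col 5 lands with bottom-row=0; cleared 0 line(s) (total 0); column heights now [3 3 3 3 0 4], max=4
Drop 4: O rot1 at col 0 lands with bottom-row=3; cleared 0 line(s) (total 0); column heights now [5 5 3 3 0 4], max=5
Drop 5: Z rot3 at col 0 lands with bottom-row=5; cleared 0 line(s) (total 0); column heights now [7 8 3 3 0 4], max=8

Answer: ......
......
......
......
.#....
##....
#.....
##....
##...#
####.#
.##..#
##...#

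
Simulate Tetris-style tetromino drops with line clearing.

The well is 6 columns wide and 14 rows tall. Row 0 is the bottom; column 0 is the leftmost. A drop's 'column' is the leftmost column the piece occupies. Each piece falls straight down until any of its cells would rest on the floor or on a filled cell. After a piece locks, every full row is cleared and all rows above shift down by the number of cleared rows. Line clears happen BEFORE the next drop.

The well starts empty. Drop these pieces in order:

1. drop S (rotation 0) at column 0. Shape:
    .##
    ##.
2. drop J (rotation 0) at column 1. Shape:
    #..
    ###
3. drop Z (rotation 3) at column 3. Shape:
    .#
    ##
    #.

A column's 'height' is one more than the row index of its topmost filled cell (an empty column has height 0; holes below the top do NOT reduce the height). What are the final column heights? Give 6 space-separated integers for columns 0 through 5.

Answer: 1 4 3 5 6 0

Derivation:
Drop 1: S rot0 at col 0 lands with bottom-row=0; cleared 0 line(s) (total 0); column heights now [1 2 2 0 0 0], max=2
Drop 2: J rot0 at col 1 lands with bottom-row=2; cleared 0 line(s) (total 0); column heights now [1 4 3 3 0 0], max=4
Drop 3: Z rot3 at col 3 lands with bottom-row=3; cleared 0 line(s) (total 0); column heights now [1 4 3 5 6 0], max=6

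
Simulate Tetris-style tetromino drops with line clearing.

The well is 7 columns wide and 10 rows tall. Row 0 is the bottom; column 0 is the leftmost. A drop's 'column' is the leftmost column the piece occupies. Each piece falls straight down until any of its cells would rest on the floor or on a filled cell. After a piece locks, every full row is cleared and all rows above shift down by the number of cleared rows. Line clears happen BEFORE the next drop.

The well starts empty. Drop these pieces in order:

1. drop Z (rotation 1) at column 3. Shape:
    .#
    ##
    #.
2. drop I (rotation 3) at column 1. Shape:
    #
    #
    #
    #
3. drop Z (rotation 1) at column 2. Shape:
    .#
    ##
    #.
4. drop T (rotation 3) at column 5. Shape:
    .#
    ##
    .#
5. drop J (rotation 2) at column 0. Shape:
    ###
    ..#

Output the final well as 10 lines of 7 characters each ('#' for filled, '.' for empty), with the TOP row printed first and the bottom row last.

Answer: .......
.......
.......
.......
.......
###....
.###...
.####.#
.######
.#.#..#

Derivation:
Drop 1: Z rot1 at col 3 lands with bottom-row=0; cleared 0 line(s) (total 0); column heights now [0 0 0 2 3 0 0], max=3
Drop 2: I rot3 at col 1 lands with bottom-row=0; cleared 0 line(s) (total 0); column heights now [0 4 0 2 3 0 0], max=4
Drop 3: Z rot1 at col 2 lands with bottom-row=1; cleared 0 line(s) (total 0); column heights now [0 4 3 4 3 0 0], max=4
Drop 4: T rot3 at col 5 lands with bottom-row=0; cleared 0 line(s) (total 0); column heights now [0 4 3 4 3 2 3], max=4
Drop 5: J rot2 at col 0 lands with bottom-row=3; cleared 0 line(s) (total 0); column heights now [5 5 5 4 3 2 3], max=5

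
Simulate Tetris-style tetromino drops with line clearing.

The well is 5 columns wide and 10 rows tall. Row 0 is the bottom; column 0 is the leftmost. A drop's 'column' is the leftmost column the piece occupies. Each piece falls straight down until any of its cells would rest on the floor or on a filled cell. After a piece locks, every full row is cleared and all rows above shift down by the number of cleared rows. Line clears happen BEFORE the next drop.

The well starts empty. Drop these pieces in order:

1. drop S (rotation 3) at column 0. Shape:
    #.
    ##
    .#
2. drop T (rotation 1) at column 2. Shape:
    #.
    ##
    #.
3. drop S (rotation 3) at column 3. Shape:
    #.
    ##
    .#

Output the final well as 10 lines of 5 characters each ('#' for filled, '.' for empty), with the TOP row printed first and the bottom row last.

Answer: .....
.....
.....
.....
.....
.....
.....
...#.
#.###
.##..

Derivation:
Drop 1: S rot3 at col 0 lands with bottom-row=0; cleared 0 line(s) (total 0); column heights now [3 2 0 0 0], max=3
Drop 2: T rot1 at col 2 lands with bottom-row=0; cleared 0 line(s) (total 0); column heights now [3 2 3 2 0], max=3
Drop 3: S rot3 at col 3 lands with bottom-row=1; cleared 1 line(s) (total 1); column heights now [2 1 2 3 2], max=3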